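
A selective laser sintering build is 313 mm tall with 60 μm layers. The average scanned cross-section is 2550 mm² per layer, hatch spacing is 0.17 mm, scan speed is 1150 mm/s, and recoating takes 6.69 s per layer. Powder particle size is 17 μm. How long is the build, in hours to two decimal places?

Number of layers: 313 / 0.06 → 5217 (rounded up).
Hatch length per layer = 2550 / 0.17, so 15000 mm.
Laser time per layer: 15000 / 1150 → 13.0435 s.
Layer cycle = 13.0435 + 6.69 = 19.7335 s.
5217 layers × 19.7335 s/layer = 102949.6695 s, i.e. 28.60 hours.

28.60 hours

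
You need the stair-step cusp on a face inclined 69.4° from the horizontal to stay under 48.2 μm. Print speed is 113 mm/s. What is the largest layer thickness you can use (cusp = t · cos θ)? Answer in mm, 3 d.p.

cos(69.4°) = 0.3518; t_max = 0.0482/0.3518 = 0.137 mm.

0.137 mm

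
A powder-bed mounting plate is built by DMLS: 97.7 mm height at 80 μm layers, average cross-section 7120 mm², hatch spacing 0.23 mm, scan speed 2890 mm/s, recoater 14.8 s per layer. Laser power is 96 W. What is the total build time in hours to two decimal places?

Layer count = ceil(97.7 / 0.08) = 1222.
Scan path per layer = 7120 / 0.23 = 30956.5 mm.
Per-layer scan time = 30956.5 / 2890, so 10.7116 s.
Per-layer time = 10.7116 + 14.8 = 25.5116 s.
Build time = 1222 × 25.5116 = 31175.1752 s = 8.66 hours.

8.66 hours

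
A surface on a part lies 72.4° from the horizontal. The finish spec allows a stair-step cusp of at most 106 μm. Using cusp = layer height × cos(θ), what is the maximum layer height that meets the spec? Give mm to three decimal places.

0.351 mm

Layer height = cusp / cos(72.4°) = 0.106 / 0.3024 = 0.351 mm.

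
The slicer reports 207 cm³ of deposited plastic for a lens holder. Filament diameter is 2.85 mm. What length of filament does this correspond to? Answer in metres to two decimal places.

32.45 m

Filament cross-section = π × (2.85/2)² = 6.3794 mm².
L = 207000 mm³ / 6.3794 mm² = 32448.19 mm, i.e. 32.45 m.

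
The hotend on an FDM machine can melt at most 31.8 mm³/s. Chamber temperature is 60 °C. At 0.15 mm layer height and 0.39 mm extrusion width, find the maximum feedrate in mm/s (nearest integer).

Bead cross-section = 0.15 × 0.39, so 0.0585 mm².
Max speed = 31.8 / 0.0585 = 543.59 ≈ 544 mm/s.

544 mm/s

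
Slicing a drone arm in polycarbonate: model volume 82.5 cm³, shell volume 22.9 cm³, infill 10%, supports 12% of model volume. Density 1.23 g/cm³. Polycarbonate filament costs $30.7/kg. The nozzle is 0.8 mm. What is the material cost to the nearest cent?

$1.46

Interior volume: 82.5 − 22.9 → 59.6 cm³.
Infill deposited = 0.10 × 59.6, so 5.96 cm³.
Support = 0.12 × 82.5 = 9.9 cm³.
Total extruded = 22.9 + 5.96 + 9.9 = 38.76 cm³.
Mass: 38.76 × 1.23 → 47.6748 g.
Cost = 47.6748 g / 1000 × $30.7/kg = $1.46.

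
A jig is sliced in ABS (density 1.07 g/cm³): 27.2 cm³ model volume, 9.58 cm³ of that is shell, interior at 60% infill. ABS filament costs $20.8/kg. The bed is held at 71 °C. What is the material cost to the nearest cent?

$0.45

Infill region = 27.2 − 9.58, so 17.62 cm³.
Infill deposited = 0.60 × 17.62 = 10.572 cm³.
Deposited volume: 9.58 + 10.572 → 20.152 cm³.
Mass = 20.152 × 1.07 = 21.56264 g.
At $20.8/kg: 21.56264/1000 × 20.8 = $0.45.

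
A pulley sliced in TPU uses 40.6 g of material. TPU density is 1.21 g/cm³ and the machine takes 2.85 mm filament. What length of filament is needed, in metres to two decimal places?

5.26 m

Volume = 40.6 g / 1.21 g·cm⁻³ = 33.5537 cm³ = 33553.7 mm³.
A = π r² = π × 1.425² = 6.3794 mm².
Length = 33553.7 / 6.3794 = 5259.7 mm = 5.26 m.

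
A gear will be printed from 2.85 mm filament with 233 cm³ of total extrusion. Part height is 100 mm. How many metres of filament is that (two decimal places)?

Filament cross-section = π × (2.85/2)² = 6.3794 mm².
L = 233000 mm³ / 6.3794 mm² = 36523.81 mm, i.e. 36.52 m.

36.52 m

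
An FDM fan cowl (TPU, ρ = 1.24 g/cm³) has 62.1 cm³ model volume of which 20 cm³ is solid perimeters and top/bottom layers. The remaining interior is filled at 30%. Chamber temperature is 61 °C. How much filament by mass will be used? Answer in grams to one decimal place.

Infill region = 62.1 − 20, so 42.1 cm³.
Deposited infill = 0.30 × 42.1 = 12.63 cm³.
Total printed volume: 20 + 12.63 → 32.63 cm³.
Mass = 32.63 × 1.24 = 40.4612 g.

40.5 g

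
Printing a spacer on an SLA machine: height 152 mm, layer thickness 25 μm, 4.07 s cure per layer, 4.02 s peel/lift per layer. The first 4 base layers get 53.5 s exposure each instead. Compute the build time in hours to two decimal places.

Layers = ⌈152/0.025⌉ = 6080.
Base layers: 4 × (53.5 + 4.02) → 230.08 s.
Normal layers = 6076 × (4.07 + 4.02) = 49154.84 s.
Sum: 230.08 + 49154.84 = 49384.92 s → 13.72 hours.

13.72 hours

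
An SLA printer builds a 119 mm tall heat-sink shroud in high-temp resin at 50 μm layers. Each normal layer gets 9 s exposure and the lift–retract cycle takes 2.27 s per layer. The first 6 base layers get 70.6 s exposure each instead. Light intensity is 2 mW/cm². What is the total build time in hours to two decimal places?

7.55 hours

Number of layers: 119 / 0.05 → 2380 (rounded up).
Base layers = 6 × (70.6 + 2.27) = 437.22 s.
Normal layers: 2374 × (9 + 2.27) → 26754.98 s.
Total = 437.22 + 26754.98 = 27192.2 s = 7.55 hours.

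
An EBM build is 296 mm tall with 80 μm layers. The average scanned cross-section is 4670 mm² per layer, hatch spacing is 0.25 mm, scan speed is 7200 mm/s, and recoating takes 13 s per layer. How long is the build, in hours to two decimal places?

Layer count = ceil(296 / 0.08) = 3700.
Scan path per layer = 4670 / 0.25, so 18680 mm.
Scan time per layer: 18680 / 7200 → 2.5944 s.
Time per layer: 2.5944 + 13 → 15.5944 s.
Build time = 3700 × 15.5944 = 57699.28 s = 16.03 hours.

16.03 hours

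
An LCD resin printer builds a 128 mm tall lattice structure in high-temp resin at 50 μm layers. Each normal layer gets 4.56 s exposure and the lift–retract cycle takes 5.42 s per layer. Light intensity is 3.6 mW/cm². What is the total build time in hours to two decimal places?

Layer count = ceil(128 / 0.05) = 2560.
Per-layer time: 4.56 + 5.42 → 9.98 s.
Total = 2560 × 9.98 = 25548.8 s = 7.10 hours.

7.10 hours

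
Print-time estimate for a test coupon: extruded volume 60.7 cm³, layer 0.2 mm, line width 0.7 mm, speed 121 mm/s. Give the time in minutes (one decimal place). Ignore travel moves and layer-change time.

59.7 minutes

Bead cross-section = 0.2 × 0.7, so 0.14 mm².
Path length: 60700 mm³ / 0.14 mm² → 433571.4 mm.
Print-move time = 433571.4 / 121, so 3583.2 s.
In the requested units: 3583.2 s = 59.7 minutes.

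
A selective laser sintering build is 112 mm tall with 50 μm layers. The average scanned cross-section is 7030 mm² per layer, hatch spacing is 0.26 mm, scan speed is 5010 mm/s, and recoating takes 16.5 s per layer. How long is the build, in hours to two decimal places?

Layer count = ceil(112 / 0.05) = 2240.
Scan path per layer = 7030 / 0.26, so 27038.5 mm.
Scan time per layer = 27038.5 / 5010 = 5.3969 s.
Layer cycle = 5.3969 + 16.5, so 21.8969 s.
Build time = 2240 × 21.8969 = 49049.056 s = 13.62 hours.

13.62 hours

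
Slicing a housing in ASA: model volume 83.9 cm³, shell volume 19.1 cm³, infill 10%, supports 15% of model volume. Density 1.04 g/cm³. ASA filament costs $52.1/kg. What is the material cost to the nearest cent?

Volume inside the shell = 83.9 − 19.1 = 64.8 cm³.
Deposited infill = 0.10 × 64.8, so 6.48 cm³.
Support = 0.15 × 83.9 = 12.585 cm³.
Deposited volume = 19.1 + 6.48 + 12.585, so 38.165 cm³.
Mass = 38.165 × 1.04 = 39.6916 g.
At $52.1/kg: 39.6916/1000 × 52.1 = $2.07.

$2.07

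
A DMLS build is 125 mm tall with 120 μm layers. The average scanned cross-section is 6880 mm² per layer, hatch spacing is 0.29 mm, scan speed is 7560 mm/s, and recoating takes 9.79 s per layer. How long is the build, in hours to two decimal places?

Layers = ⌈125/0.12⌉ = 1042.
Scan path per layer: 6880 / 0.29 → 23724.1 mm.
Scan time per layer = 23724.1 / 7560, so 3.1381 s.
Time per layer = 3.1381 + 9.79, so 12.9281 s.
1042 layers × 12.9281 s/layer = 13471.0802 s, i.e. 3.74 hours.

3.74 hours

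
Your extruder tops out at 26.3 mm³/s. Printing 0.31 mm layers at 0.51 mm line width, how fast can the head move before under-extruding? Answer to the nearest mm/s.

Bead cross-section = 0.31 × 0.51, so 0.1581 mm².
Max speed = 26.3 / 0.1581 = 166.35 ≈ 166 mm/s.

166 mm/s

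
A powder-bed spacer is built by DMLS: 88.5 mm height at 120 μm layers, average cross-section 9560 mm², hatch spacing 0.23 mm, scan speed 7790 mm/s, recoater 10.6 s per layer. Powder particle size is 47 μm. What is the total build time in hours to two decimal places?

3.27 hours

Layer count = ceil(88.5 / 0.12) = 738.
Scan path per layer: 9560 / 0.23 → 41565.2 mm.
Per-layer scan time = 41565.2 / 7790, so 5.3357 s.
Per-layer time: 5.3357 + 10.6 → 15.9357 s.
Total: 738 × 15.9357 s = 11760.5466 s → 3.27 hours.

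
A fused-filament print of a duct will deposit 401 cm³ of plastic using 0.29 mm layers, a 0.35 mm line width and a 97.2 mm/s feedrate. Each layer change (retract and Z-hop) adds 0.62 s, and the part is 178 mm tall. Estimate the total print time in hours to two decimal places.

Line area = 0.29 × 0.35, so 0.1015 mm².
Toolpath length = 401 cm³ / 0.1015 mm² = 401000 / 0.1015 = 3950738.9 mm.
Print-move time = 3950738.9 / 97.2, so 40645.5 s.
Layer count = ceil(178 / 0.29) = 614.
Layer-change overhead = 614 × 0.62 = 380.68 s.
Altogether 40645.5 + 380.68 = 41026.18 s, i.e. 11.40 hours.

11.40 hours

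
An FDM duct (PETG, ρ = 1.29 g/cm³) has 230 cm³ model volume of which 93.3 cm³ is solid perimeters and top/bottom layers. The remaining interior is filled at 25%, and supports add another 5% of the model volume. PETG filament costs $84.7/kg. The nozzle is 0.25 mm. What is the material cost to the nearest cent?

$15.18

Interior volume = 230 − 93.3 = 136.7 cm³.
Infill volume = 0.25 × 136.7, so 34.175 cm³.
Support = 0.05 × 230 = 11.5 cm³.
Total printed volume = 93.3 + 34.175 + 11.5, so 138.975 cm³.
Mass = 138.975 × 1.29, so 179.27775 g.
At $84.7/kg: 179.27775/1000 × 84.7 = $15.18.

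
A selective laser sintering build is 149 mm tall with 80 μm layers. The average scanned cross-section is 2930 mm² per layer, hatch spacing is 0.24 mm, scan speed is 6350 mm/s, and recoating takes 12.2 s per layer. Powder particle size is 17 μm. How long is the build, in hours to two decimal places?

Layers = ⌈149/0.08⌉ = 1863.
Hatch length per layer = 2930 / 0.24 = 12208.3 mm.
Laser time per layer = 12208.3 / 6350 = 1.9226 s.
Per-layer time: 1.9226 + 12.2 → 14.1226 s.
Build time = 1863 × 14.1226 = 26310.4038 s = 7.31 hours.

7.31 hours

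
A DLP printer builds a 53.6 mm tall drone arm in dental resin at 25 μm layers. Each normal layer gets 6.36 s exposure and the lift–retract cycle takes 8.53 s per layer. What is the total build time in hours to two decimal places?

Layers = ⌈53.6/0.025⌉ = 2144.
Per-layer time = 6.36 + 8.53, so 14.89 s.
Build time: 2144 × 14.89 s = 31924.16 s, i.e. 8.87 hours.

8.87 hours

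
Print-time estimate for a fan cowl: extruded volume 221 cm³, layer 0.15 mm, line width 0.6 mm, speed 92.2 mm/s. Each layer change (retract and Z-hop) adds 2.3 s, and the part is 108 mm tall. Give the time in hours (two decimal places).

7.86 hours

Extrusion cross-section = 0.15 × 0.6, so 0.09 mm².
Total extruded path = 221000/0.09 = 2455555.6 mm.
Time extruding: 2455555.6 / 92.2 → 26632.9 s.
Layer count = ceil(108 / 0.15) = 720.
Layer-change overhead: 720 × 2.3 → 1656 s.
Total = 26632.9 + 1656 = 28288.9 s = 7.86 hours.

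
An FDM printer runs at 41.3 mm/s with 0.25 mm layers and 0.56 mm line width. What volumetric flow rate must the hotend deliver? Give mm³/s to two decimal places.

Extrusion cross-section = 0.25 × 0.56 = 0.14 mm².
Volumetric flow = 41.3 × 0.14 = 5.78 mm³/s.

5.78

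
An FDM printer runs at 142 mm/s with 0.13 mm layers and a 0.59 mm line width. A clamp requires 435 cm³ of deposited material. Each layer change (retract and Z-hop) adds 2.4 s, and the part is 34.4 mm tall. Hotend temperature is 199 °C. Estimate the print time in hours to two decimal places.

Line area = 0.13 × 0.59, so 0.0767 mm².
Toolpath length = 435 cm³ / 0.0767 mm² = 435000 / 0.0767 = 5671447.2 mm.
Extrusion time = 5671447.2 / 142 = 39939.8 s.
Layers = ⌈34.4/0.13⌉ = 265.
Non-print overhead = 265 × 2.4, so 636 s.
Altogether 39939.8 + 636 = 40575.8 s, i.e. 11.27 hours.

11.27 hours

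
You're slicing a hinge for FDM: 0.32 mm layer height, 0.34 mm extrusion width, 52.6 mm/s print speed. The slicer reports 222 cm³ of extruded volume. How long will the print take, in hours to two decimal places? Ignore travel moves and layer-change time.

10.78 hours

Bead cross-section: 0.32 × 0.34 → 0.1088 mm².
Toolpath length = 222 cm³ / 0.1088 mm² = 222000 / 0.1088 = 2040441.2 mm.
Print-move time = 2040441.2 / 52.6 = 38791.7 s.
That's 38791.7 s → 10.78 hours.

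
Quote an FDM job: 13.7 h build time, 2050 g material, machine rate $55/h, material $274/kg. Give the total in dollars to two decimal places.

Machine-time cost = 55 × 13.7, so $753.50.
Material charge: 274 × 2050/1000 → $561.70.
Job cost: 753.50 + 561.70 = $1315.20.

$1315.20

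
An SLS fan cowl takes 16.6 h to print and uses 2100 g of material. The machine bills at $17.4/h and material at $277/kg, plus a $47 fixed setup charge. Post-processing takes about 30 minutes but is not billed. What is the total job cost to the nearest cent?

$917.54

Machine cost: 17.4 × 16.6 → $288.84.
Material cost = 277 × 2100/1000, so $581.70.
Total = 288.84 + 581.70 + 47 = $917.54.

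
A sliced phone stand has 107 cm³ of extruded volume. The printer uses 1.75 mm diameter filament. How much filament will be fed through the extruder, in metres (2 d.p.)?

44.49 m

Filament cross-section = π × (1.75/2)² = 2.4053 mm².
Length = 107 cm³ / 2.4053 mm² = 107000 / 2.4053 = 44485.1 mm = 44.49 m.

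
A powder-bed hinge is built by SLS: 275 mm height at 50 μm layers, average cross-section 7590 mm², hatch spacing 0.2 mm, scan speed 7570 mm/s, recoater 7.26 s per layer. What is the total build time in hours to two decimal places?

Layers = ⌈275/0.05⌉ = 5500.
Scan path per layer: 7590 / 0.2 → 37950 mm.
Laser time per layer: 37950 / 7570 → 5.0132 s.
Per-layer time: 5.0132 + 7.26 → 12.2732 s.
Build time = 5500 × 12.2732 = 67502.6 s = 18.75 hours.

18.75 hours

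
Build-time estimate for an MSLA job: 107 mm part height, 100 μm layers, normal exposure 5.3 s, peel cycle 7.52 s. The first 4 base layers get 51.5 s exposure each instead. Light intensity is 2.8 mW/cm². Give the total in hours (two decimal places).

Layers = ⌈107/0.1⌉ = 1070.
Base layers = 4 × (51.5 + 7.52), so 236.08 s.
Normal layers = 1066 × (5.3 + 7.52), so 13666.12 s.
Sum: 236.08 + 13666.12 = 13902.2 s → 3.86 hours.

3.86 hours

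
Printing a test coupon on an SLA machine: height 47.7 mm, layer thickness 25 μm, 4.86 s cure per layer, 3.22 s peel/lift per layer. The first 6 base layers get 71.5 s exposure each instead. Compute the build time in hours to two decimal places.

4.39 hours

Layers = ⌈47.7/0.025⌉ = 1908.
Bottom layers = 6 × (71.5 + 3.22) = 448.32 s.
Regular layers: 1902 × (4.86 + 3.22) → 15368.16 s.
Total = 448.32 + 15368.16 = 15816.48 s = 4.39 hours.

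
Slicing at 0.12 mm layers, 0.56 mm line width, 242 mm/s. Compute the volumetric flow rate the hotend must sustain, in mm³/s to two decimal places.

A: 0.12 × 0.56 → 0.0672 mm².
Q = v·A = 242 × 0.0672 = 16.26 mm³/s.

16.26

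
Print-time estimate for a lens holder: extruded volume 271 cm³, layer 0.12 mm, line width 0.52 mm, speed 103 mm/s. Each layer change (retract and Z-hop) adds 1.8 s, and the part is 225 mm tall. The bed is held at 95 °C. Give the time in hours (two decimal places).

12.65 hours

Line area = 0.12 × 0.52 = 0.0624 mm².
Total extruded path = 271000/0.0624 = 4342948.7 mm.
Extrusion time: 4342948.7 / 103 → 42164.6 s.
Layers = ⌈225/0.12⌉ = 1875.
Z-hop total = 1875 × 1.8 = 3375 s.
Altogether 42164.6 + 3375 = 45539.6 s, i.e. 12.65 hours.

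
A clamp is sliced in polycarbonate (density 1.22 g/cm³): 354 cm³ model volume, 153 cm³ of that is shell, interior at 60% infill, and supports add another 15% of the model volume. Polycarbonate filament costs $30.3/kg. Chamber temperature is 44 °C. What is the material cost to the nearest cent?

Infill region = 354 − 153, so 201 cm³.
Infill deposited: 0.60 × 201 → 120.6 cm³.
Support = 0.15 × 354 = 53.1 cm³.
Total extruded = 153 + 120.6 + 53.1, so 326.7 cm³.
Mass = 326.7 × 1.22 = 398.574 g.
Cost = 398.574 g / 1000 × $30.3/kg = $12.08.

$12.08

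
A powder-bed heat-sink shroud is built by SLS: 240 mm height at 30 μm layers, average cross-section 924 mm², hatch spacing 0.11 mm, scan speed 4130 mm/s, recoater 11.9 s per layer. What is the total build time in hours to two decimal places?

30.96 hours

Number of layers: 240 / 0.03 → 8000 (rounded up).
Per-layer scan distance = 924 / 0.11, so 8400 mm.
Scan time per layer: 8400 / 4130 → 2.0339 s.
Per-layer time = 2.0339 + 11.9 = 13.9339 s.
Build time = 8000 × 13.9339 = 111471.2 s = 30.96 hours.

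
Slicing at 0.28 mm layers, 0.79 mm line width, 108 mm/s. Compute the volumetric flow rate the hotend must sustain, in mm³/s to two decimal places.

A: 0.28 × 0.79 → 0.2212 mm².
Q = v·A = 108 × 0.2212 = 23.89 mm³/s.

23.89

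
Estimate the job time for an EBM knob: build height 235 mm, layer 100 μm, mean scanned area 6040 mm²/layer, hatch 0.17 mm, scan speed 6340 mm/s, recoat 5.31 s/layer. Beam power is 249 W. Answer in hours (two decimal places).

Layer count = ceil(235 / 0.1) = 2350.
Scan path per layer = 6040 / 0.17, so 35529.4 mm.
Scan time per layer = 35529.4 / 6340 = 5.604 s.
Time per layer: 5.604 + 5.31 → 10.914 s.
Total: 2350 × 10.914 s = 25647.9 s → 7.12 hours.

7.12 hours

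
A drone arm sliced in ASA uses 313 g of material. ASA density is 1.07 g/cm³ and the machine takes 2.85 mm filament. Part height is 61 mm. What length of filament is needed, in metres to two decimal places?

Volume = 313 g / 1.07 g·cm⁻³ = 292.5234 cm³ = 292523.4 mm³.
Cross-section of 2.85 mm filament: π·(2.85/2)² = 6.3794 mm².
L = V/A = 292523.4/6.3794 = 45854.38 mm → 45.85 m.

45.85 m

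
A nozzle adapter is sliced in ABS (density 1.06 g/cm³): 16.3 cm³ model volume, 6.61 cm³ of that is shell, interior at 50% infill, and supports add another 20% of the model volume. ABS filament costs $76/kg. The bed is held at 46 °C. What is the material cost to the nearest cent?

$1.19

Infill region = 16.3 − 6.61, so 9.69 cm³.
Infill deposited = 0.50 × 9.69 = 4.845 cm³.
Support: 0.20 × 16.3 → 3.26 cm³.
Deposited volume: 6.61 + 4.845 + 3.26 → 14.715 cm³.
Mass: 14.715 × 1.06 → 15.5979 g.
At $76/kg: 15.5979/1000 × 76 = $1.19.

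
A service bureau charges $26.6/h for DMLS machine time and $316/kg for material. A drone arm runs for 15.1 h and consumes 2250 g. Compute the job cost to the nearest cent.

$1112.66

Machine cost = 26.6 × 15.1 = $401.66.
Feedstock cost = 316 × 2250/1000 = $711.00.
Job cost: 401.66 + 711.00 = $1112.66.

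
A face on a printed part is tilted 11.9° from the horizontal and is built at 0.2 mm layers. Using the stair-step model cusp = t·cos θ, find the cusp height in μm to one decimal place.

195.7 μm

h_c = t·cos θ = 0.2 × 0.9785 = 0.1957 mm (195.7 μm).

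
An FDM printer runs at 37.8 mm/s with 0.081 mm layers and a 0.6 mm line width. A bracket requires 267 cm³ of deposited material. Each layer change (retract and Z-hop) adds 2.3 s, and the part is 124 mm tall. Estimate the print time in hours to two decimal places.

Extrusion cross-section: 0.081 × 0.6 → 0.0486 mm².
Path length: 267000 mm³ / 0.0486 mm² → 5493827.2 mm.
Print-move time: 5493827.2 / 37.8 → 145339.3 s.
Layers = ⌈124/0.081⌉ = 1531.
Z-hop total: 1531 × 2.3 → 3521.3 s.
Total = 145339.3 + 3521.3 = 148860.6 s = 41.35 hours.

41.35 hours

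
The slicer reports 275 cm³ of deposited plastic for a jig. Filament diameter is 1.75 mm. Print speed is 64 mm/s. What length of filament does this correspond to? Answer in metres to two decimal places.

114.33 m

A = π r² = π × 0.875² = 2.4053 mm².
L = 275000 mm³ / 2.4053 mm² = 114330.85 mm, i.e. 114.33 m.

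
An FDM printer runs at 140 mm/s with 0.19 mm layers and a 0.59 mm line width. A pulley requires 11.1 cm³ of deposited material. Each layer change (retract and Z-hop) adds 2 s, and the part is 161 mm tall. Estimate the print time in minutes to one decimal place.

40.1 minutes

Extrusion cross-section = 0.19 × 0.59 = 0.1121 mm².
Total extruded path = 11100/0.1121 = 99018.7 mm.
Print-move time = 99018.7 / 140 = 707.3 s.
Layer count = ceil(161 / 0.19) = 848.
Layer-change overhead: 848 × 2 → 1696 s.
Altogether 707.3 + 1696 = 2403.3 s, i.e. 40.1 minutes.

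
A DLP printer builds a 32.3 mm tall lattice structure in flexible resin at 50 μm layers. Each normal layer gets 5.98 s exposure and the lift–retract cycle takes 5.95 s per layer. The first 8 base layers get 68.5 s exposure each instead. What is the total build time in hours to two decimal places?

2.28 hours

Layer count = ceil(32.3 / 0.05) = 646.
Bottom layers = 8 × (68.5 + 5.95) = 595.6 s.
Remaining layers: 638 × (5.98 + 5.95) → 7611.34 s.
Total = 595.6 + 7611.34 = 8206.94 s = 2.28 hours.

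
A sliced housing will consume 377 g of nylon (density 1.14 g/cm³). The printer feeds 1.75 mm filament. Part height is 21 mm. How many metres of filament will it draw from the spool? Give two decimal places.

Volume = 377 g / 1.14 g·cm⁻³ = 330.7018 cm³ = 330701.8 mm³.
Cross-section of 1.75 mm filament: π·(1.75/2)² = 2.4053 mm².
Length = 330701.8 / 2.4053 = 137488.8 mm = 137.49 m.

137.49 m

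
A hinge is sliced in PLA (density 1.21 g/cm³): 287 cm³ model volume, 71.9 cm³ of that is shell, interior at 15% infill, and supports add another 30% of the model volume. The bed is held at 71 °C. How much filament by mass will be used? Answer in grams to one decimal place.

230.2 g

Interior volume: 287 − 71.9 → 215.1 cm³.
Infill volume = 0.15 × 215.1 = 32.265 cm³.
Support = 0.30 × 287, so 86.1 cm³.
Deposited volume = 71.9 + 32.265 + 86.1 = 190.265 cm³.
Mass = 190.265 × 1.21, so 230.22065 g.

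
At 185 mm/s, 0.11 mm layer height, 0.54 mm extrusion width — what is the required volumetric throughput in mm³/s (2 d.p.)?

10.99

Bead cross-section = 0.11 × 0.54 = 0.0594 mm².
Volumetric flow = 185 × 0.0594 = 10.99 mm³/s.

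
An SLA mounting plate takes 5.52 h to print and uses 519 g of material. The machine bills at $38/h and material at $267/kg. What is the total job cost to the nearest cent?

$348.33

Time charge = 38 × 5.52, so $209.76.
Feedstock cost = 267 × 519/1000, so $138.573.
Job cost: 209.76 + 138.573 = 348.333 ≈ $348.33.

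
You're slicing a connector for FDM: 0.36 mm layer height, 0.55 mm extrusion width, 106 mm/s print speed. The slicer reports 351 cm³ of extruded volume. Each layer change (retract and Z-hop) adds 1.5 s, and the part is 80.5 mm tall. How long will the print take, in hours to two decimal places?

Extrusion cross-section: 0.36 × 0.55 → 0.198 mm².
Path length: 351000 mm³ / 0.198 mm² → 1772727.3 mm.
Time extruding = 1772727.3 / 106 = 16723.8 s.
Layer count = ceil(80.5 / 0.36) = 224.
Z-hop total: 224 × 1.5 → 336 s.
Altogether 16723.8 + 336 = 17059.8 s, i.e. 4.74 hours.

4.74 hours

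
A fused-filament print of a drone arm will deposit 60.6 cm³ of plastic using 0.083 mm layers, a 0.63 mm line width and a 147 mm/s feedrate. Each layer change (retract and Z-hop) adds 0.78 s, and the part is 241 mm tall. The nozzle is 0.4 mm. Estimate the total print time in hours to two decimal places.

2.82 hours

Line area = 0.083 × 0.63 = 0.05229 mm².
Toolpath length = 60.6 cm³ / 0.05229 mm² = 60600 / 0.05229 = 1158921.4 mm.
Time extruding = 1158921.4 / 147 = 7883.8 s.
Number of layers: 241 / 0.083 → 2904 (rounded up).
Z-hop total: 2904 × 0.78 → 2265.12 s.
Total = 7883.8 + 2265.12 = 10148.92 s = 2.82 hours.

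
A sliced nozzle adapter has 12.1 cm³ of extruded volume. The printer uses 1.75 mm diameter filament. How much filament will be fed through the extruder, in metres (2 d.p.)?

5.03 m

Cross-section of 1.75 mm filament: π·(1.75/2)² = 2.4053 mm².
L = 12100 mm³ / 2.4053 mm² = 5030.56 mm, i.e. 5.03 m.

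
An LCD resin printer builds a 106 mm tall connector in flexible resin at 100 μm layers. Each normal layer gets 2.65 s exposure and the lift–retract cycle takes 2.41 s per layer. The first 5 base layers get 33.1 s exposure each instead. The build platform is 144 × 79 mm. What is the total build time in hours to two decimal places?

Number of layers: 106 / 0.1 → 1060 (rounded up).
Burn-in layers = 5 × (33.1 + 2.41), so 177.55 s.
Regular layers = 1055 × (2.65 + 2.41) = 5338.3 s.
Total = 177.55 + 5338.3 = 5515.85 s = 1.53 hours.

1.53 hours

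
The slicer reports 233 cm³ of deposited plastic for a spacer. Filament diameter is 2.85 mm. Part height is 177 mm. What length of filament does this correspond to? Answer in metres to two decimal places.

36.52 m

Cross-section of 2.85 mm filament: π·(2.85/2)² = 6.3794 mm².
L = 233000 mm³ / 6.3794 mm² = 36523.81 mm, i.e. 36.52 m.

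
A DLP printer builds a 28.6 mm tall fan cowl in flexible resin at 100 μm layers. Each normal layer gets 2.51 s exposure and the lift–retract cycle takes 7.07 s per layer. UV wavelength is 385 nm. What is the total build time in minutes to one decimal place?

45.7 minutes

Layers = ⌈28.6/0.1⌉ = 286.
Cycle time: 2.51 + 7.07 → 9.58 s.
Total = 286 × 9.58 = 2739.88 s = 45.7 minutes.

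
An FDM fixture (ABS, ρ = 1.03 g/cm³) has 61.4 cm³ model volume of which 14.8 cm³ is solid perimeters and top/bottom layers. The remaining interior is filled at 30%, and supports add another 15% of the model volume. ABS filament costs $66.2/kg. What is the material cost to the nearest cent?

Volume inside the shell = 61.4 − 14.8 = 46.6 cm³.
Deposited infill = 0.30 × 46.6 = 13.98 cm³.
Support: 0.15 × 61.4 → 9.21 cm³.
Total printed volume = 14.8 + 13.98 + 9.21, so 37.99 cm³.
Mass = 37.99 × 1.03, so 39.1297 g.
At $66.2/kg: 39.1297/1000 × 66.2 = $2.59.

$2.59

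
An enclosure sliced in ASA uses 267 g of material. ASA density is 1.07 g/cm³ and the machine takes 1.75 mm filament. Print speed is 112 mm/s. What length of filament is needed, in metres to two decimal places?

Extruded volume: 267/1.07 = 249.5327 cm³ (249532.7 mm³).
A = π r² = π × 0.875² = 2.4053 mm².
Length = 249532.7 / 2.4053 = 103742.86 mm = 103.74 m.

103.74 m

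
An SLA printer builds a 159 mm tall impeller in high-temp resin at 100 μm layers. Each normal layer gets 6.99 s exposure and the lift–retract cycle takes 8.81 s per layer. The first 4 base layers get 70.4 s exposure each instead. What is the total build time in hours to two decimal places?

7.05 hours

Layer count = ceil(159 / 0.1) = 1590.
Bottom layers = 4 × (70.4 + 8.81), so 316.84 s.
Normal layers = 1586 × (6.99 + 8.81) = 25058.8 s.
Sum: 316.84 + 25058.8 = 25375.64 s → 7.05 hours.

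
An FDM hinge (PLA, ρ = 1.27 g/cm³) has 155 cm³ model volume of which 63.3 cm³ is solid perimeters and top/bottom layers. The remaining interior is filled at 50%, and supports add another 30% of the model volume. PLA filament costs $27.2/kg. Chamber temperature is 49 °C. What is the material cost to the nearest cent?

$5.38

Interior volume = 155 − 63.3, so 91.7 cm³.
Infill deposited: 0.50 × 91.7 → 45.85 cm³.
Support: 0.30 × 155 → 46.5 cm³.
Total extruded: 63.3 + 45.85 + 46.5 → 155.65 cm³.
Mass: 155.65 × 1.27 → 197.6755 g.
At $27.2/kg: 197.6755/1000 × 27.2 = $5.38.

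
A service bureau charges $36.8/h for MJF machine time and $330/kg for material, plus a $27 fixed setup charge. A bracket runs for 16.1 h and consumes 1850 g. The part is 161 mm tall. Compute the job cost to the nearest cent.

Time charge = 36.8 × 16.1, so $592.48.
Feedstock cost: 330 × 1850/1000 → $610.50.
Total = 592.48 + 610.50 + 27 = $1229.98.

$1229.98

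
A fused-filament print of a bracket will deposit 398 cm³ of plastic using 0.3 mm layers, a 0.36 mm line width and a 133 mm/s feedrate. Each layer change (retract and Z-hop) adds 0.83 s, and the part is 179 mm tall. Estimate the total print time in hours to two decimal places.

Bead cross-section = 0.3 × 0.36, so 0.108 mm².
Path length: 398000 mm³ / 0.108 mm² → 3685185.2 mm.
Time extruding: 3685185.2 / 133 → 27708.2 s.
Layer count = ceil(179 / 0.3) = 597.
Non-print overhead: 597 × 0.83 → 495.51 s.
Total = 27708.2 + 495.51 = 28203.71 s = 7.83 hours.

7.83 hours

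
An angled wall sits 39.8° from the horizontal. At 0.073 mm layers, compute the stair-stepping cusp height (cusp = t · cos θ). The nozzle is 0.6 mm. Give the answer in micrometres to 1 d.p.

56.1 μm

cos(39.8°) = 0.7683, so cusp = 0.073 × 0.7683 = 0.056086 mm → 56.1 μm.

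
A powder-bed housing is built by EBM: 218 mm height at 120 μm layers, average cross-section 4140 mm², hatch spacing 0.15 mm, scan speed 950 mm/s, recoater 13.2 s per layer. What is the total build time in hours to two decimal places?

21.33 hours

Number of layers: 218 / 0.12 → 1817 (rounded up).
Scan path per layer: 4140 / 0.15 → 27600 mm.
Beam time per layer: 27600 / 950 → 29.0526 s.
Per-layer time = 29.0526 + 13.2, so 42.2526 s.
Total: 1817 × 42.2526 s = 76772.9742 s → 21.33 hours.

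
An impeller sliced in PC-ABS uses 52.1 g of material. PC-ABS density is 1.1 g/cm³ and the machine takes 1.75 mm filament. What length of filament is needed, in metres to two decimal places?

19.69 m

Extruded volume: 52.1/1.1 = 47.3636 cm³ (47363.6 mm³).
Cross-section of 1.75 mm filament: π·(1.75/2)² = 2.4053 mm².
Length = 47363.6 / 2.4053 = 19691.35 mm = 19.69 m.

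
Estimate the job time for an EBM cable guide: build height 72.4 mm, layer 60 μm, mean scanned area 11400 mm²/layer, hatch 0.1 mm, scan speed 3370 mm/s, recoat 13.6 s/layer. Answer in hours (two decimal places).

15.90 hours

Number of layers: 72.4 / 0.06 → 1207 (rounded up).
Hatch length per layer: 11400 / 0.1 → 114000 mm.
Per-layer scan time = 114000 / 3370 = 33.8279 s.
Per-layer time = 33.8279 + 13.6 = 47.4279 s.
1207 layers × 47.4279 s/layer = 57245.4753 s, i.e. 15.90 hours.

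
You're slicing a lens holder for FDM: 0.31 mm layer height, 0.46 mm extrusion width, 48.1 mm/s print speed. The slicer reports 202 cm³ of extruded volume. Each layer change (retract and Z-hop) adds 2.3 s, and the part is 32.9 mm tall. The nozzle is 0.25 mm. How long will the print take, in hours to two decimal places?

Extrusion cross-section = 0.31 × 0.46, so 0.1426 mm².
Total extruded path = 202000/0.1426 = 1416549.8 mm.
Print-move time = 1416549.8 / 48.1, so 29450.1 s.
Layer count = ceil(32.9 / 0.31) = 107.
Layer-change overhead: 107 × 2.3 → 246.1 s.
Total = 29450.1 + 246.1 = 29696.2 s = 8.25 hours.

8.25 hours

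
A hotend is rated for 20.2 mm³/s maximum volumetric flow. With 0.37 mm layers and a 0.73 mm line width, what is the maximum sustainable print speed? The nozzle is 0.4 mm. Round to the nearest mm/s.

Extrusion cross-section: 0.37 × 0.73 → 0.2701 mm².
v_max = Q/A = 20.2/0.2701 = 74.79 mm/s → 75 mm/s.

75 mm/s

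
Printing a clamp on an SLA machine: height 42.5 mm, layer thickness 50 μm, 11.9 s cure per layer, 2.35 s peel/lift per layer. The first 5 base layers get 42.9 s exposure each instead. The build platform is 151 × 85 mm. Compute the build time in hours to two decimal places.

3.41 hours

Layer count = ceil(42.5 / 0.05) = 850.
Burn-in layers = 5 × (42.9 + 2.35), so 226.25 s.
Remaining layers = 845 × (11.9 + 2.35) = 12041.25 s.
Total = 226.25 + 12041.25 = 12267.5 s = 3.41 hours.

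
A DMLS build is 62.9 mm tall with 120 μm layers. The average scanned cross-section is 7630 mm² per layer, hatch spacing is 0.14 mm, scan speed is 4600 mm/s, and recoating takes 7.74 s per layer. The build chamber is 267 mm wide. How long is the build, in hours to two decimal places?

2.86 hours

Layers = ⌈62.9/0.12⌉ = 525.
Hatch length per layer = 7630 / 0.14, so 54500 mm.
Laser time per layer: 54500 / 4600 → 11.8478 s.
Time per layer: 11.8478 + 7.74 → 19.5878 s.
Build time = 525 × 19.5878 = 10283.595 s = 2.86 hours.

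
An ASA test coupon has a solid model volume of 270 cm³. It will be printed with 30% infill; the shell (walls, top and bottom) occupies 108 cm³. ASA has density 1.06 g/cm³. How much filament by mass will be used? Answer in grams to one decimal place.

Infill region = 270 − 108, so 162 cm³.
Infill volume = 0.30 × 162 = 48.6 cm³.
Deposited volume = 108 + 48.6 = 156.6 cm³.
Mass = 156.6 × 1.06 = 165.996 g.

166.0 g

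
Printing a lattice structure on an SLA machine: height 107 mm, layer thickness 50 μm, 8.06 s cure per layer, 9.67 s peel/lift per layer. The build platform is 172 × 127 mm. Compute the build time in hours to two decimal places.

Number of layers: 107 / 0.05 → 2140 (rounded up).
Cycle time: 8.06 + 9.67 → 17.73 s.
Build time: 2140 × 17.73 s = 37942.2 s, i.e. 10.54 hours.

10.54 hours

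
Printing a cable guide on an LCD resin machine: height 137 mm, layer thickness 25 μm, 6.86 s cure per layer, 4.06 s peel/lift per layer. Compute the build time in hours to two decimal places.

Number of layers: 137 / 0.025 → 5480 (rounded up).
Each layer takes: 6.86 + 4.06 → 10.92 s.
Total = 5480 × 10.92 = 59841.6 s = 16.62 hours.

16.62 hours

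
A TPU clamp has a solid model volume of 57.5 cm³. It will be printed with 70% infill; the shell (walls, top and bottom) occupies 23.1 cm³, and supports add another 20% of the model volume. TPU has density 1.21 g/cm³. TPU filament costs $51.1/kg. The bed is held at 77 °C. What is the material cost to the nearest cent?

Volume inside the shell = 57.5 − 23.1 = 34.4 cm³.
Infill volume = 0.70 × 34.4, so 24.08 cm³.
Support = 0.20 × 57.5 = 11.5 cm³.
Total printed volume = 23.1 + 24.08 + 11.5 = 58.68 cm³.
Mass = 58.68 × 1.21 = 71.0028 g.
Cost = 71.0028 g / 1000 × $51.1/kg = $3.63.

$3.63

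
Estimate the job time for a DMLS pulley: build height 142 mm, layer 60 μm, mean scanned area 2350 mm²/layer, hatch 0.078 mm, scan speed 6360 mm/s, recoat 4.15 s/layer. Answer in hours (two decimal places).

5.84 hours

Number of layers: 142 / 0.06 → 2367 (rounded up).
Scan path per layer: 2350 / 0.078 → 30128.2 mm.
Scan time per layer = 30128.2 / 6360 = 4.7371 s.
Per-layer time = 4.7371 + 4.15, so 8.8871 s.
Total: 2367 × 8.8871 s = 21035.7657 s → 5.84 hours.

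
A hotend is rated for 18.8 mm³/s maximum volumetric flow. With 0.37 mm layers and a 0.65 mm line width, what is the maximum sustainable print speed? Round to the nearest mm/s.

A = 0.37 × 0.65 = 0.2405 mm².
Max speed = 18.8 / 0.2405 = 78.17 ≈ 78 mm/s.

78 mm/s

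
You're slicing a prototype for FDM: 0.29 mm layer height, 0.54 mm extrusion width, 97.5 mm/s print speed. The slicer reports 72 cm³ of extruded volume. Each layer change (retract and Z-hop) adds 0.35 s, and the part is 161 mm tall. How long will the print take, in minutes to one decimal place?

81.8 minutes

Line area = 0.29 × 0.54 = 0.1566 mm².
Path length: 72000 mm³ / 0.1566 mm² → 459770.1 mm.
Extrusion time = 459770.1 / 97.5, so 4715.6 s.
Layer count = ceil(161 / 0.29) = 556.
Non-print overhead = 556 × 0.35, so 194.6 s.
Total = 4715.6 + 194.6 = 4910.2 s = 81.8 minutes.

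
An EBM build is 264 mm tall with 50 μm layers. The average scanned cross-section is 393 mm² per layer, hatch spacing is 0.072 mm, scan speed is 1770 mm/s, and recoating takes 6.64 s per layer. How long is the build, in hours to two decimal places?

14.26 hours

Number of layers: 264 / 0.05 → 5280 (rounded up).
Scan path per layer = 393 / 0.072 = 5458.3 mm.
Per-layer scan time = 5458.3 / 1770, so 3.0838 s.
Time per layer = 3.0838 + 6.64, so 9.7238 s.
Build time = 5280 × 9.7238 = 51341.664 s = 14.26 hours.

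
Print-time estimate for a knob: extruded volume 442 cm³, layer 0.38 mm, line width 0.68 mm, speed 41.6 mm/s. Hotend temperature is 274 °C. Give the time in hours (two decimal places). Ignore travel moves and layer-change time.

Bead cross-section = 0.38 × 0.68, so 0.2584 mm².
Total extruded path = 442000/0.2584 = 1710526.3 mm.
Time extruding = 1710526.3 / 41.6 = 41118.4 s.
41118.4 s = 11.42 hours.

11.42 hours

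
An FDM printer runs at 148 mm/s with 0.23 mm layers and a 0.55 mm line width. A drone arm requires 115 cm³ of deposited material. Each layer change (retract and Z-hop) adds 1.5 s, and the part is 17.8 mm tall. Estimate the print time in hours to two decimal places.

1.74 hours

Bead cross-section = 0.23 × 0.55, so 0.1265 mm².
Path length: 115000 mm³ / 0.1265 mm² → 909090.9 mm.
Time extruding = 909090.9 / 148 = 6142.5 s.
Number of layers: 17.8 / 0.23 → 78 (rounded up).
Z-hop total = 78 × 1.5 = 117 s.
Altogether 6142.5 + 117 = 6259.5 s, i.e. 1.74 hours.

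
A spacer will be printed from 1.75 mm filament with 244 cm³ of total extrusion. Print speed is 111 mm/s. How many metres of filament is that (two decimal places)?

Cross-section of 1.75 mm filament: π·(1.75/2)² = 2.4053 mm².
L = 244000 mm³ / 2.4053 mm² = 101442.65 mm, i.e. 101.44 m.

101.44 m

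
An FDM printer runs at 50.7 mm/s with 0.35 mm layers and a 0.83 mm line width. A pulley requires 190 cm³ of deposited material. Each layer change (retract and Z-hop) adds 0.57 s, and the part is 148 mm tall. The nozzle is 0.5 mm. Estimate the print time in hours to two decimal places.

Extrusion cross-section: 0.35 × 0.83 → 0.2905 mm².
Total extruded path = 190000/0.2905 = 654044.8 mm.
Extrusion time: 654044.8 / 50.7 → 12900.3 s.
Number of layers: 148 / 0.35 → 423 (rounded up).
Non-print overhead: 423 × 0.57 → 241.11 s.
Altogether 12900.3 + 241.11 = 13141.41 s, i.e. 3.65 hours.

3.65 hours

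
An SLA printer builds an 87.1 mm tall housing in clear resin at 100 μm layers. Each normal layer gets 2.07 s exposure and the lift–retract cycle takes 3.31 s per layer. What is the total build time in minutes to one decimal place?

Layer count = ceil(87.1 / 0.1) = 871.
Per-layer time = 2.07 + 3.31, so 5.38 s.
Total = 871 × 5.38 = 4685.98 s = 78.1 minutes.

78.1 minutes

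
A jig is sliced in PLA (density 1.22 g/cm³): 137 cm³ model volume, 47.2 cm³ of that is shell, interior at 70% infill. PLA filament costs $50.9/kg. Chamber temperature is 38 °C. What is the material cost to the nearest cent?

$6.83

Infill region = 137 − 47.2 = 89.8 cm³.
Infill deposited = 0.70 × 89.8 = 62.86 cm³.
Total printed volume = 47.2 + 62.86, so 110.06 cm³.
Mass = 110.06 × 1.22, so 134.2732 g.
Cost = 134.2732 g / 1000 × $50.9/kg = $6.83.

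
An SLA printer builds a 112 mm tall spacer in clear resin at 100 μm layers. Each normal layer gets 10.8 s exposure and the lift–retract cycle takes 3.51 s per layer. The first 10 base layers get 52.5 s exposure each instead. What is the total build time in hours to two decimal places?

Layers = ⌈112/0.1⌉ = 1120.
Base layers: 10 × (52.5 + 3.51) → 560.1 s.
Remaining layers: 1110 × (10.8 + 3.51) → 15884.1 s.
Sum: 560.1 + 15884.1 = 16444.2 s → 4.57 hours.

4.57 hours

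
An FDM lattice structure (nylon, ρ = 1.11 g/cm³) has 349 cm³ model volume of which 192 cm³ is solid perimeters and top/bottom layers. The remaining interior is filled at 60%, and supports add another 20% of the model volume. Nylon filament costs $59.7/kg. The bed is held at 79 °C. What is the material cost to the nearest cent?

$23.59

Infill region: 349 − 192 → 157 cm³.
Deposited infill: 0.60 × 157 → 94.2 cm³.
Support = 0.20 × 349 = 69.8 cm³.
Deposited volume: 192 + 94.2 + 69.8 → 356 cm³.
Mass: 356 × 1.11 → 395.16 g.
Cost = 395.16 g / 1000 × $59.7/kg = $23.59.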